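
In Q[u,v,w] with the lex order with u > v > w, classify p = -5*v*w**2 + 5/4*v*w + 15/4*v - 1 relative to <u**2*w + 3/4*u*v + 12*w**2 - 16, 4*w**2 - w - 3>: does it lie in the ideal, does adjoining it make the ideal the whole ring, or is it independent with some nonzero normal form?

Adjoining -5*v*w**2 + 5/4*v*w + 15/4*v - 1 makes the ideal the whole ring: the system is inconsistent.

First compute the reduced Gröbner basis of I by Buchberger's algorithm.
f_1 = u**2*w + 3/4*u*v + 12*w**2 - 16, LT = u**2*w.
f_2 = 4*w**2 - w - 3, LT = w**2.

S(f_1,f_2): lcm = u**2*w**2. S = 1/4*u**2*w + 3/4*u**2 + 3/4*u*v*w + 12*w**3 - 16*w.
  reduce S modulo (f_1, f_2):
  remainder 3/4*u**2 + 3/4*u*v*w - 3/16*u*v - 7*w + 4 ≠ 0; add h_3 = 3/4*u**2 + 3/4*u*v*w - 3/16*u*v - 7*w + 4 to the basis.

The other S-polynomials (S(f_1,h_3), S(f_2,h_3)) all reduce to 0 modulo the current basis, so we have a Gröbner basis.
Inter-reduce: drop elements whose leading term is divisible by another's, tail-reduce, and make monic.
Reduced Gröbner basis: {u**2 + u*v*w - 1/4*u*v - 28/3*w + 16/3, w**2 - 1/4*w - 3/4}.
Label its elements g_1 = u**2 + u*v*w - 1/4*u*v - 28/3*w + 16/3, g_2 = w**2 - 1/4*w - 3/4.

Reduce p = -5*v*w**2 + 5/4*v*w + 15/4*v - 1 modulo G:
  leading term v*w**2: subtract (-5*v)·g_2 from -5*v*w**2 + 5/4*v*w + 15/4*v - 1 → -1
  leading term 1: no divisor's leading term divides it; move -1 to the remainder.
  normal form = -1.
The normal form is nonzero, so p ∉ I. Since p minus its normal form lies in I, I + (p) = I + (r) where r = -1; decide whether this ideal is the whole ring.
Here r = -1 is a nonzero constant, hence a unit: 1 ∈ I + (p), the Gröbner basis of I + (p) is {1}, and the enlarged system has no common solution — adjoining p is inconsistent.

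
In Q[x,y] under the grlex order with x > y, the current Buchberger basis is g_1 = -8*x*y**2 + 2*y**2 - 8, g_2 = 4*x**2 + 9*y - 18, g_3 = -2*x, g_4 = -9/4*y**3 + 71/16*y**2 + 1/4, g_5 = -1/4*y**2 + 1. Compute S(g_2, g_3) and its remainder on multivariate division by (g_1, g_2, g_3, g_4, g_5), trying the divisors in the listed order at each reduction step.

S(g_2, g_3) = 9/4*y - 9/2; remainder on division = 9/4*y - 9/2.

lcm(LM(g_2), LM(g_3)) = x**2.
S = (lcm/LT(g_2))·g_2 − (lcm/LT(g_3))·g_3 = 9/4*y - 9/2.
Reduce S modulo (g_1, g_2, g_3, g_4, g_5) in that order:
  leading term y: no divisor's leading term divides it; move 9/4*y to the remainder.
  leading term 1: no divisor's leading term divides it; move -9/2 to the remainder.
The remainder 9/4*y - 9/2 is nonzero, so it would be added as the next basis element.
This is the inner loop of Buchberger's algorithm — each nonzero remainder becomes a new basis element.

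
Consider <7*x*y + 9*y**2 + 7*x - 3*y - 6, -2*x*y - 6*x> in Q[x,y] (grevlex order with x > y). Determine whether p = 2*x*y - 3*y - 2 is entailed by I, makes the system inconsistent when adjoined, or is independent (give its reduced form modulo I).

2*x*y - 3*y - 2 is independent of I; its normal form modulo I is -6*x - 3*y - 2.

First compute the reduced Gröbner basis of I by Buchberger's algorithm.
f_1 = 7*x*y + 9*y**2 + 7*x - 3*y - 6, LT = x*y.
f_2 = -2*x*y - 6*x, LT = x*y.

S(f_1,f_2): lcm = x*y. S = 9/7*y**2 - 2*x - 3/7*y - 6/7.
  leading term y**2: no divisor's leading term divides it; move 9/7*y**2 to the remainder.
  leading term x: no divisor's leading term divides it; move -2*x to the remainder.
  leading term y: no divisor's leading term divides it; move -3/7*y to the remainder.
  leading term 1: no divisor's leading term divides it; move -6/7 to the remainder.
  remainder 9/7*y**2 - 2*x - 3/7*y - 6/7 ≠ 0; add h_3 = 9/7*y**2 - 2*x - 3/7*y - 6/7 to the basis.

S(f_1,h_3): lcm = x*y**2. S = 9/7*y**3 + 14/9*x**2 + 4/3*x*y - 3/7*y**2 + 2/3*x - 6/7*y.
  leading term y**3: subtract (y)·h_3 from 9/7*y**3 + 14/9*x**2 + 4/3*x*y - 3/7*y**2 + 2/3*x - 6/7*y → 14/9*x**2 + 10/3*x*y + 2/3*x
  leading term x**2: no divisor's leading term divides it; move 14/9*x**2 to the remainder.
  leading term x*y: subtract (10/21)·f_1 from 10/3*x*y + 2/3*x → -30/7*y**2 - 8/3*x + 10/7*y + 20/7
  leading term y**2: subtract (-10/3)·h_3 from -30/7*y**2 - 8/3*x + 10/7*y + 20/7 → -28/3*x
  leading term x: no divisor's leading term divides it; move -28/3*x to the remainder.
  remainder 14/9*x**2 - 28/3*x ≠ 0; add h_4 = 14/9*x**2 - 28/3*x to the basis.

The other S-polynomials (S(f_2,h_3), S(f_1,h_4), S(f_2,h_4), S(h_3,h_4)) all reduce to 0 modulo the current basis, so we have a Gröbner basis.
Inter-reduce: drop elements whose leading term is divisible by another's, tail-reduce, and make monic.
Reduced Gröbner basis: {x**2 - 6*x, x*y + 3*x, y**2 - 14/9*x - 1/3*y - 2/3}.
Label its elements g_1 = x**2 - 6*x, g_2 = x*y + 3*x, g_3 = y**2 - 14/9*x - 1/3*y - 2/3.

Reduce p = 2*x*y - 3*y - 2 modulo G:
  leading term x*y: subtract (2)·g_2 from 2*x*y - 3*y - 2 → -6*x - 3*y - 2
  leading term x: no divisor's leading term divides it; move -6*x to the remainder.
  leading term y: no divisor's leading term divides it; move -3*y to the remainder.
  leading term 1: no divisor's leading term divides it; move -2 to the remainder.
  normal form = -6*x - 3*y - 2.
The normal form is nonzero, so p ∉ I. Since p minus its normal form lies in I, I + (p) = I + (r) where r = -6*x - 3*y - 2; decide whether this ideal is the whole ring.
Run Buchberger on G together with r (pairs among the g_i already reduce to 0 since G is a Gröbner basis):
g_1 = x**2 - 6*x, LT = x**2.
g_2 = x*y + 3*x, LT = x*y.
g_3 = y**2 - 14/9*x - 1/3*y - 2/3, LT = y**2.
r = -6*x - 3*y - 2, LT = x.

S(g_1,r): lcm = x**2. S = -1/2*x*y - 19/3*x.
  leading term x*y: subtract (-1/2)·g_2 from -1/2*x*y - 19/3*x → -29/6*x
  leading term x: subtract (29/36)·r from -29/6*x → 29/12*y + 29/18
  leading term y: no divisor's leading term divides it; move 29/12*y to the remainder.
  leading term 1: no divisor's leading term divides it; move 29/18 to the remainder.
  remainder 29/12*y + 29/18 ≠ 0; add m_5 = 29/12*y + 29/18 to the basis.

The other S-polynomials (S(g_1,g_2), S(g_1,g_3), S(g_2,g_3), S(g_2,r), S(g_3,r), S(g_1,m_5), S(g_2,m_5), S(g_3,m_5), S(r,m_5)) all reduce to 0 modulo the current basis, so we have a Gröbner basis.
Inter-reduce: drop elements whose leading term is divisible by another's, tail-reduce, and make monic.
Reduced Gröbner basis: {x, y + 2/3}.
The reduced Gröbner basis of I + (p) is {x, y + 2/3} ≠ {1}, a proper ideal, so the enlarged system stays consistent: p is independent of I, with normal form -6*x - 3*y - 2.

Ideal membership is decidable via reduction modulo a Gröbner basis.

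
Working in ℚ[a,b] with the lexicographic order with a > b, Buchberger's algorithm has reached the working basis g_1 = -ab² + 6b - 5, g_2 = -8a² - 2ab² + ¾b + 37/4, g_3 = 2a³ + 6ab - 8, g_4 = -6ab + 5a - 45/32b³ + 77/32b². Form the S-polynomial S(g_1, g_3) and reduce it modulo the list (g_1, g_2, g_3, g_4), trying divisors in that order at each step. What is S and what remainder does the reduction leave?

lcm(LM(g_1), LM(g_3)) = a³b².
S = (lcm/LT(g_1))·g_1 − (lcm/LT(g_3))·g_3 = -6a²b + 5a² - 3ab³ + 4b².
Reduce S modulo (g_1, g_2, g_3, g_4) in that order:
  leading term a²b: subtract (¾b)·g_2 from -6a²b + 5a² - 3ab³ + 4b² → 5a² - 3/2ab³ + 55/16b² - 111/16b
  leading term a²: subtract (-⅝)·g_2 from 5a² - 3/2ab³ + 55/16b² - 111/16b → -3/2ab³ - 5/4ab² + 55/16b² - 207/32b + 185/32
  leading term ab³: subtract (3/2b)·g_1 from -3/2ab³ - 5/4ab² + 55/16b² - 207/32b + 185/32 → -5/4ab² - 89/16b² + 33/32b + 185/32
  leading term ab²: subtract (5/4)·g_1 from -5/4ab² - 89/16b² + 33/32b + 185/32 → -89/16b² - 207/32b + 385/32
  leading term b²: no divisor's leading term divides it; move -89/16b² to the remainder.
  leading term b: no divisor's leading term divides it; move -207/32b to the remainder.
  leading term 1: no divisor's leading term divides it; move 385/32 to the remainder.
The remainder -89/16b² - 207/32b + 385/32 is nonzero, so it would be added as the next basis element.

S(g_1, g_3) = -6a²b + 5a² - 3ab³ + 4b²; remainder on division = -89/16b² - 207/32b + 385/32.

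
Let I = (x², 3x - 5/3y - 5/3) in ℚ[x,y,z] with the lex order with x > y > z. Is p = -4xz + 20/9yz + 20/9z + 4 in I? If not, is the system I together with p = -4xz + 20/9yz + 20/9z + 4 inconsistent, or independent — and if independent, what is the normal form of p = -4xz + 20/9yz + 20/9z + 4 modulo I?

Adjoining -4xz + 20/9yz + 20/9z + 4 makes the ideal the whole ring: the system is inconsistent.

First compute the reduced Gröbner basis of I by Buchberger's algorithm.
f_1 = x², LT = x².
f_2 = 3x - 5/3y - 5/3, LT = x.

S(f_1,f_2): lcm = x². S = 5/9xy + 5/9x.
  reduce S modulo (f_1, f_2):
  remainder 25/81y² + 50/81y + 25/81 ≠ 0; add h_3 = 25/81y² + 50/81y + 25/81 to the basis.

The other S-polynomials (S(f_1,h_3), S(f_2,h_3)) all reduce to 0 modulo the current basis, so we have a Gröbner basis.
Inter-reduce: drop elements whose leading term is divisible by another's, tail-reduce, and make monic.
Reduced Gröbner basis: {x - 5/9y - 5/9, y² + 2y + 1}.
Label its elements g_1 = x - 5/9y - 5/9, g_2 = y² + 2y + 1.

Reduce p = -4xz + 20/9yz + 20/9z + 4 modulo G:
  leading term xz: subtract (-4z)·g_1 from -4xz + 20/9yz + 20/9z + 4 → 4
  leading term 1: no divisor's leading term divides it; move 4 to the remainder.
  normal form = 4.
The normal form is nonzero, so p ∉ I. Since p minus its normal form lies in I, I + (p) = I + (r) where r = 4; decide whether this ideal is the whole ring.
Here r = 4 is a nonzero constant, hence a unit: 1 ∈ I + (p), the Gröbner basis of I + (p) is {1}, and the enlarged system has no common solution — adjoining p is inconsistent.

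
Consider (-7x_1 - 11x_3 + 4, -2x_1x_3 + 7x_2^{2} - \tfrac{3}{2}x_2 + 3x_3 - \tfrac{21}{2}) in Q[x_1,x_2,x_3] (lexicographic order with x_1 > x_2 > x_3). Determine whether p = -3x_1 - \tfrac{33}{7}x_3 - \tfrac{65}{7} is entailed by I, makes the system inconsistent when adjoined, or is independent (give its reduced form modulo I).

First compute the reduced Gröbner basis of I by Buchberger's algorithm.
f_1 = -7x_1 - 11x_3 + 4, LT = x_1.
f_2 = -2x_1x_3 + 7x_2^{2} - \tfrac{3}{2}x_2 + 3x_3 - \tfrac{21}{2}, LT = x_1x_3.

S(f_1,f_2): lcm = x_1x_3. S = \tfrac{7}{2}x_2^{2} - \tfrac{3}{4}x_2 + \tfrac{11}{7}x_3^{2} + \tfrac{13}{14}x_3 - \tfrac{21}{4}.
  leading term x_2^{2}: no divisor's leading term divides it; move \tfrac{7}{2}x_2^{2} to the remainder.
  leading term x_2: no divisor's leading term divides it; move -\tfrac{3}{4}x_2 to the remainder.
  leading term x_3^{2}: no divisor's leading term divides it; move \tfrac{11}{7}x_3^{2} to the remainder.
  leading term x_3: no divisor's leading term divides it; move \tfrac{13}{14}x_3 to the remainder.
  leading term 1: no divisor's leading term divides it; move -\tfrac{21}{4} to the remainder.
  remainder \tfrac{7}{2}x_2^{2} - \tfrac{3}{4}x_2 + \tfrac{11}{7}x_3^{2} + \tfrac{13}{14}x_3 - \tfrac{21}{4} ≠ 0; add h_3 = \tfrac{7}{2}x_2^{2} - \tfrac{3}{4}x_2 + \tfrac{11}{7}x_3^{2} + \tfrac{13}{14}x_3 - \tfrac{21}{4} to the basis.

The other S-polynomials (S(f_1,h_3), S(f_2,h_3)) all reduce to 0 modulo the current basis, so we have a Gröbner basis.
Inter-reduce: drop elements whose leading term is divisible by another's, tail-reduce, and make monic.
Reduced Gröbner basis: {x_1 + \tfrac{11}{7}x_3 - \tfrac{4}{7}, x_2^{2} - \tfrac{3}{14}x_2 + \tfrac{22}{49}x_3^{2} + \tfrac{13}{49}x_3 - \tfrac{3}{2}}.
Label its elements g_1 = x_1 + \tfrac{11}{7}x_3 - \tfrac{4}{7}, g_2 = x_2^{2} - \tfrac{3}{14}x_2 + \tfrac{22}{49}x_3^{2} + \tfrac{13}{49}x_3 - \tfrac{3}{2}.

Reduce p = -3x_1 - \tfrac{33}{7}x_3 - \tfrac{65}{7} modulo G:
  leading term x_1: subtract (-3)·g_1 from -3x_1 - \tfrac{33}{7}x_3 - \tfrac{65}{7} → -11
  leading term 1: no divisor's leading term divides it; move -11 to the remainder.
  normal form = -11.
The normal form is nonzero, so p ∉ I. Since p minus its normal form lies in I, I + (p) = I + (r) where r = -11; decide whether this ideal is the whole ring.
Here r = -11 is a nonzero constant, hence a unit: 1 ∈ I + (p), the Gröbner basis of I + (p) is {1}, and the enlarged system has no common solution — adjoining p is inconsistent.

Adjoining -3x_1 - \tfrac{33}{7}x_3 - \tfrac{65}{7} makes the ideal the whole ring: the system is inconsistent.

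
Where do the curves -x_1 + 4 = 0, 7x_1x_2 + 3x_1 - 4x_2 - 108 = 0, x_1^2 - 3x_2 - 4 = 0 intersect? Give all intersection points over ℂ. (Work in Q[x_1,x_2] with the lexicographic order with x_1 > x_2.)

{(4, 4)}

Compute a lex Gröbner basis by Buchberger's algorithm.
f_1 = -x_1 + 4, LT = x_1.
f_2 = 7x_1x_2 + 3x_1 - 4x_2 - 108, LT = x_1x_2.
f_3 = x_1^2 - 3x_2 - 4, LT = x_1^2.

S(f_1,f_2): lcm = x_1x_2. S = -3/7x_1 - 24/7x_2 + 108/7.
  reduce S modulo (f_1, f_2, f_3):
  remainder -24/7x_2 + 96/7 ≠ 0; add h_4 = -24/7x_2 + 96/7 to the basis.

The other S-polynomials (S(f_1,f_3), S(f_2,f_3), S(f_1,h_4), S(f_2,h_4), S(f_3,h_4)) all reduce to 0 modulo the current basis, so we have a Gröbner basis.
Inter-reduce: drop elements whose leading term is divisible by another's, tail-reduce, and make monic.
Reduced Gröbner basis: {x_1 - 4, x_2 - 4}.

A lex Gröbner basis eliminates variables successively. Here x_2 - 4 depends only on x_2, with roots {4}; lifting each root through the earlier basis elements recovers the full solutions.
  x_2 = 4: the earlier basis element becomes x_1 - 4 = 0, giving x_1 = 4 — point (4, 4).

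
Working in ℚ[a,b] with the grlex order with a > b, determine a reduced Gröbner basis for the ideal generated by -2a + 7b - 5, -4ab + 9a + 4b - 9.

f_1 = -2a + 7b - 5, LT = a.
f_2 = -4ab + 9a + 4b - 9, LT = ab.

S(f_1,f_2): lcm = ab. S = -7/2b² + 9/4a + 7/2b - 9/4.
  leading term b²: no divisor's leading term divides it; move -7/2b² to the remainder.
  leading term a: subtract (-9/8)·f_1 from 9/4a + 7/2b - 9/4 → 91/8b - 63/8
  leading term b: no divisor's leading term divides it; move 91/8b to the remainder.
  leading term 1: no divisor's leading term divides it; move -63/8 to the remainder.
  remainder -7/2b² + 91/8b - 63/8 ≠ 0; add g_3 = -7/2b² + 91/8b - 63/8 to the basis.

S(f_1,g_3): leading monomials are coprime, so the S-polynomial reduces to 0 (Buchberger's first criterion).
S(f_2,g_3): lcm = ab². S = ab - b² - 9/4a + 9/4b.
  leading term ab: subtract (-½b)·f_1 from ab - b² - 9/4a + 9/4b → 5/2b² - 9/4a - ¼b
  leading term b²: subtract (-5/7)·g_3 from 5/2b² - 9/4a - ¼b → -9/4a + 63/8b - 45/8
  leading term a: subtract (9/8)·f_1 from -9/4a + 63/8b - 45/8 → 0
  remainder 0.

Every S-polynomial of the final basis reduces to 0, so we have a Gröbner basis.
Inter-reduce: drop elements whose leading term is divisible by another's, tail-reduce, and make monic.

G = {b² - 13/4b + 9/4, a - 7/2b + 5/2}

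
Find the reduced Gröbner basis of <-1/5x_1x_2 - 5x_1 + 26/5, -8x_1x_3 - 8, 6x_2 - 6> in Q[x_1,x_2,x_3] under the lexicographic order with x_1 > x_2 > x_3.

G = {x_1 - 1, x_2 - 1, x_3 + 1}

f_1 = -1/5x_1x_2 - 5x_1 + 26/5, LT = x_1x_2.
f_2 = -8x_1x_3 - 8, LT = x_1x_3.
f_3 = 6x_2 - 6, LT = x_2.

S(f_1,f_2): lcm = x_1x_2x_3. S = 25x_1x_3 - x_2 - 26x_3.
  reduce S modulo (f_1, f_2, f_3):
  remainder -26x_3 - 26 ≠ 0; add g_4 = -26x_3 - 26 to the basis.

S(f_1,f_3): lcm = x_1x_2. S = 26x_1 - 26.
  reduce S modulo (f_1, f_2, f_3, g_4):
  remainder 26x_1 - 26 ≠ 0; add g_5 = 26x_1 - 26 to the basis.

The other S-polynomials (S(f_2,f_3), S(f_1,g_4), S(f_2,g_4), S(f_3,g_4), S(f_1,g_5), S(f_2,g_5), S(f_3,g_5), S(g_4,g_5)) all reduce to 0 modulo the current basis, so we have a Gröbner basis.
Inter-reduce: drop elements whose leading term is divisible by another's, tail-reduce, and make monic.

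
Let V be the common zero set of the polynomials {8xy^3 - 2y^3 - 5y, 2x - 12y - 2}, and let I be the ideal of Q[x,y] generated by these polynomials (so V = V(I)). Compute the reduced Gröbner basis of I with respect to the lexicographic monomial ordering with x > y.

G = {x - 6y - 1, y^4 + 1/8y^3 - 5/48y}

The reduced Gröbner basis is the canonical form of the ideal for this ordering.

f_1 = 8xy^3 - 2y^3 - 5y, LT = xy^3.
f_2 = 2x - 12y - 2, LT = x.

S(f_1,f_2): lcm = xy^3. S = 6y^4 + 3/4y^3 - 5/8y.
  reduce S modulo (f_1, f_2):
  remainder 6y^4 + 3/4y^3 - 5/8y ≠ 0; add g_3 = 6y^4 + 3/4y^3 - 5/8y to the basis.

The other S-polynomials (S(f_1,g_3), S(f_2,g_3)) all reduce to 0 modulo the current basis, so we have a Gröbner basis.
Inter-reduce: drop elements whose leading term is divisible by another's, tail-reduce, and make monic.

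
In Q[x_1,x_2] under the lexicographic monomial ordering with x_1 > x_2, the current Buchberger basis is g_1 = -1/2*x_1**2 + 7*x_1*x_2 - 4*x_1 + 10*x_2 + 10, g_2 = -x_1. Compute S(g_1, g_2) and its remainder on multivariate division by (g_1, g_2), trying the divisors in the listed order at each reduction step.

lcm(LM(g_1), LM(g_2)) = x_1**2.
S = (lcm/LT(g_1))·g_1 − (lcm/LT(g_2))·g_2 = -14*x_1*x_2 + 8*x_1 - 20*x_2 - 20.
Reduce S modulo (g_1, g_2) in that order:
  leading term x_1*x_2: subtract (14*x_2)·g_2 from -14*x_1*x_2 + 8*x_1 - 20*x_2 - 20 → 8*x_1 - 20*x_2 - 20
  leading term x_1: subtract (-8)·g_2 from 8*x_1 - 20*x_2 - 20 → -20*x_2 - 20
  leading term x_2: no divisor's leading term divides it; move -20*x_2 to the remainder.
  leading term 1: no divisor's leading term divides it; move -20 to the remainder.
The remainder -20*x_2 - 20 is nonzero, so it would be added as the next basis element.

S(g_1, g_2) = -14*x_1*x_2 + 8*x_1 - 20*x_2 - 20; remainder on division = -20*x_2 - 20.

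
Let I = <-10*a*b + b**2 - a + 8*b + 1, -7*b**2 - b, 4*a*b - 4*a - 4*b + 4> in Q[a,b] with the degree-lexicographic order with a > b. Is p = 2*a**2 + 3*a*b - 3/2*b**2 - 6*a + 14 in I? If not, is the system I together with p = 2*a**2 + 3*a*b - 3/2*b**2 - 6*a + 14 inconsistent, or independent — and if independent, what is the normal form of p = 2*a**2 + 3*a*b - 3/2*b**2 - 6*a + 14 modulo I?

First compute the reduced Gröbner basis of I by Buchberger's algorithm.
f_1 = -10*a*b + b**2 - a + 8*b + 1, LT = a*b.
f_2 = -7*b**2 - b, LT = b**2.
f_3 = 4*a*b - 4*a - 4*b + 4, LT = a*b.

S(f_1,f_2): lcm = a*b**2. S = -1/10*b**3 - 3/70*a*b - 4/5*b**2 - 1/10*b.
  leading term b**3: subtract (1/70*b)·f_2 from -1/10*b**3 - 3/70*a*b - 4/5*b**2 - 1/10*b → -3/70*a*b - 11/14*b**2 - 1/10*b
  leading term a*b: subtract (3/700)·f_1 from -3/70*a*b - 11/14*b**2 - 1/10*b → -79/100*b**2 + 3/700*a - 47/350*b - 3/700
  leading term b**2: subtract (79/700)·f_2 from -79/100*b**2 + 3/700*a - 47/350*b - 3/700 → 3/700*a - 3/140*b - 3/700
  leading term a: no divisor's leading term divides it; move 3/700*a to the remainder.
  leading term b: no divisor's leading term divides it; move -3/140*b to the remainder.
  leading term 1: no divisor's leading term divides it; move -3/700 to the remainder.
  remainder 3/700*a - 3/140*b - 3/700 ≠ 0; add h_4 = 3/700*a - 3/140*b - 3/700 to the basis.

S(f_1,f_3): lcm = a*b. S = -1/10*b**2 + 11/10*a + 1/5*b - 11/10.
  leading term b**2: subtract (1/70)·f_2 from -1/10*b**2 + 11/10*a + 1/5*b - 11/10 → 11/10*a + 3/14*b - 11/10
  leading term a: subtract (770/3)·h_4 from 11/10*a + 3/14*b - 11/10 → 40/7*b
  leading term b: no divisor's leading term divides it; move 40/7*b to the remainder.
  remainder 40/7*b ≠ 0; add h_5 = 40/7*b to the basis.

S(f_2,f_3): lcm = a*b**2. S = 8/7*a*b + b**2 - b.
  leading term a*b: subtract (-4/35)·f_1 from 8/7*a*b + b**2 - b → 39/35*b**2 - 4/35*a - 3/35*b + 4/35
  leading term b**2: subtract (-39/245)·f_2 from 39/35*b**2 - 4/35*a - 3/35*b + 4/35 → -4/35*a - 12/49*b + 4/35
  leading term a: subtract (-80/3)·h_4 from -4/35*a - 12/49*b + 4/35 → -40/49*b
  leading term b: subtract (-1/7)·h_5 from -40/49*b → 0
  remainder 0.

S(f_1,h_4): lcm = a*b. S = 49/10*b**2 + 1/10*a + 1/5*b - 1/10.
  leading term b**2: subtract (-7/10)·f_2 from 49/10*b**2 + 1/10*a + 1/5*b - 1/10 → 1/10*a - 1/2*b - 1/10
  leading term a: subtract (70/3)·h_4 from 1/10*a - 1/2*b - 1/10 → 0
  remainder 0.

S(f_2,h_4): leading monomials are coprime, so the S-polynomial reduces to 0 (Buchberger's first criterion).
S(f_3,h_4): lcm = a*b. S = 5*b**2 - a + 1.
  leading term b**2: subtract (-5/7)·f_2 from 5*b**2 - a + 1 → -a - 5/7*b + 1
  leading term a: subtract (-700/3)·h_4 from -a - 5/7*b + 1 → -40/7*b
  leading term b: subtract (-1)·h_5 from -40/7*b → 0
  remainder 0.

S(f_1,h_5): lcm = a*b. S = -1/10*b**2 + 1/10*a - 4/5*b - 1/10.
  leading term b**2: subtract (1/70)·f_2 from -1/10*b**2 + 1/10*a - 4/5*b - 1/10 → 1/10*a - 11/14*b - 1/10
  leading term a: subtract (70/3)·h_4 from 1/10*a - 11/14*b - 1/10 → -2/7*b
  leading term b: subtract (-1/20)·h_5 from -2/7*b → 0
  remainder 0.

S(f_2,h_5): lcm = b**2. S = 1/7*b.
  leading term b: subtract (1/40)·h_5 from 1/7*b → 0
  remainder 0.

S(f_3,h_5): lcm = a*b. S = -a - b + 1.
  leading term a: subtract (-700/3)·h_4 from -a - b + 1 → -6*b
  leading term b: subtract (-21/20)·h_5 from -6*b → 0
  remainder 0.

S(h_4,h_5): leading monomials are coprime, so the S-polynomial reduces to 0 (Buchberger's first criterion).
Every S-polynomial of the final basis reduces to 0, so we have a Gröbner basis.
Inter-reduce: drop elements whose leading term is divisible by another's, tail-reduce, and make monic.
Reduced Gröbner basis: {a - 1, b}.
Label its elements g_1 = a - 1, g_2 = b.

Reduce p = 2*a**2 + 3*a*b - 3/2*b**2 - 6*a + 14 modulo G:
  leading term a**2: subtract (2*a)·g_1 from 2*a**2 + 3*a*b - 3/2*b**2 - 6*a + 14 → 3*a*b - 3/2*b**2 - 4*a + 14
  leading term a*b: subtract (3*b)·g_1 from 3*a*b - 3/2*b**2 - 4*a + 14 → -3/2*b**2 - 4*a + 3*b + 14
  leading term b**2: subtract (-3/2*b)·g_2 from -3/2*b**2 - 4*a + 3*b + 14 → -4*a + 3*b + 14
  leading term a: subtract (-4)·g_1 from -4*a + 3*b + 14 → 3*b + 10
  leading term b: subtract (3)·g_2 from 3*b + 10 → 10
  leading term 1: no divisor's leading term divides it; move 10 to the remainder.
  normal form = 10.
The normal form is nonzero, so p ∉ I. Since p minus its normal form lies in I, I + (p) = I + (r) where r = 10; decide whether this ideal is the whole ring.
Here r = 10 is a nonzero constant, hence a unit: 1 ∈ I + (p), the Gröbner basis of I + (p) is {1}, and the enlarged system has no common solution — adjoining p is inconsistent.

The remainder on division by a Gröbner basis is unique — it is the normal form.

Adjoining 2*a**2 + 3*a*b - 3/2*b**2 - 6*a + 14 makes the ideal the whole ring: the system is inconsistent.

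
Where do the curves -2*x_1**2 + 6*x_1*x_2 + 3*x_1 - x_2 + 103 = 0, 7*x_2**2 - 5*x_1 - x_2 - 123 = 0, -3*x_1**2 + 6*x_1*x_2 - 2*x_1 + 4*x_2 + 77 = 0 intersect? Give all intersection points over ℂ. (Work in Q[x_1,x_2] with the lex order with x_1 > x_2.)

{(-3, 4)}

Compute a lex Gröbner basis by Buchberger's algorithm.
f_1 = -2*x_1**2 + 6*x_1*x_2 + 3*x_1 - x_2 + 103, LT = x_1**2.
f_2 = -5*x_1 + 7*x_2**2 - x_2 - 123, LT = x_1.
f_3 = -3*x_1**2 + 6*x_1*x_2 - 2*x_1 + 4*x_2 + 77, LT = x_1**2.

S(f_1,f_2): lcm = x_1**2. S = 7/5*x_1*x_2**2 - 16/5*x_1*x_2 - 261/10*x_1 + 1/2*x_2 - 103/2.
  leading term x_1*x_2**2: subtract (-7/25*x_2**2)·f_2 from 7/5*x_1*x_2**2 - 16/5*x_1*x_2 - 261/10*x_1 + 1/2*x_2 - 103/2 → -16/5*x_1*x_2 - 261/10*x_1 + 49/25*x_2**4 - 7/25*x_2**3 - 861/25*x_2**2 + 1/2*x_2 - 103/2
  leading term x_1*x_2: subtract (16/25*x_2)·f_2 from -16/5*x_1*x_2 - 261/10*x_1 + 49/25*x_2**4 - 7/25*x_2**3 - 861/25*x_2**2 + 1/2*x_2 - 103/2 → -261/10*x_1 + 49/25*x_2**4 - 119/25*x_2**3 - 169/5*x_2**2 + 3961/50*x_2 - 103/2
  leading term x_1: subtract (261/50)·f_2 from -261/10*x_1 + 49/25*x_2**4 - 119/25*x_2**3 - 169/5*x_2**2 + 3961/50*x_2 - 103/2 → 49/25*x_2**4 - 119/25*x_2**3 - 3517/50*x_2**2 + 2111/25*x_2 + 14764/25
  leading term x_2**4: no divisor's leading term divides it; move 49/25*x_2**4 to the remainder.
  leading term x_2**3: no divisor's leading term divides it; move -119/25*x_2**3 to the remainder.
  leading term x_2**2: no divisor's leading term divides it; move -3517/50*x_2**2 to the remainder.
  leading term x_2: no divisor's leading term divides it; move 2111/25*x_2 to the remainder.
  leading term 1: no divisor's leading term divides it; move 14764/25 to the remainder.
  remainder 49/25*x_2**4 - 119/25*x_2**3 - 3517/50*x_2**2 + 2111/25*x_2 + 14764/25 ≠ 0; add h_4 = 49/25*x_2**4 - 119/25*x_2**3 - 3517/50*x_2**2 + 2111/25*x_2 + 14764/25 to the basis.

S(f_1,f_3): lcm = x_1**2. S = -x_1*x_2 - 13/6*x_1 + 11/6*x_2 - 155/6.
  leading term x_1*x_2: subtract (1/5*x_2)·f_2 from -x_1*x_2 - 13/6*x_1 + 11/6*x_2 - 155/6 → -13/6*x_1 - 7/5*x_2**3 + 1/5*x_2**2 + 793/30*x_2 - 155/6
  leading term x_1: subtract (13/30)·f_2 from -13/6*x_1 - 7/5*x_2**3 + 1/5*x_2**2 + 793/30*x_2 - 155/6 → -7/5*x_2**3 - 17/6*x_2**2 + 403/15*x_2 + 412/15
  leading term x_2**3: no divisor's leading term divides it; move -7/5*x_2**3 to the remainder.
  leading term x_2**2: no divisor's leading term divides it; move -17/6*x_2**2 to the remainder.
  leading term x_2: no divisor's leading term divides it; move 403/15*x_2 to the remainder.
  leading term 1: no divisor's leading term divides it; move 412/15 to the remainder.
  remainder -7/5*x_2**3 - 17/6*x_2**2 + 403/15*x_2 + 412/15 ≠ 0; add h_5 = -7/5*x_2**3 - 17/6*x_2**2 + 403/15*x_2 + 412/15 to the basis.

S(h_4,h_5): lcm = x_2**4. S = -187/42*x_2**3 - 4909/294*x_2**2 + 9217/147*x_2 + 14764/49.
  leading term x_2**3: subtract (935/294)·h_5 from -187/42*x_2**3 - 4909/294*x_2**2 + 9217/147*x_2 + 14764/49 → -1937/252*x_2**2 - 20059/882*x_2 + 94354/441
  leading term x_2**2: no divisor's leading term divides it; move -1937/252*x_2**2 to the remainder.
  leading term x_2: no divisor's leading term divides it; move -20059/882*x_2 to the remainder.
  leading term 1: no divisor's leading term divides it; move 94354/441 to the remainder.
  remainder -1937/252*x_2**2 - 20059/882*x_2 + 94354/441 ≠ 0; add h_6 = -1937/252*x_2**2 - 20059/882*x_2 + 94354/441 to the basis.

S(h_4,h_6): lcm = x_2**4. S = -5619/1043*x_2**3 - 117585/14602*x_2**2 + 2111/49*x_2 + 14764/49.
  leading term x_2**3: subtract (28095/7301)·h_5 from -5619/1043*x_2**3 - 117585/14602*x_2**2 + 2111/49*x_2 + 14764/49 → 20810/7301*x_2**2 - 440280/7301*x_2 + 1428160/7301
  leading term x_2**2: subtract (-749160/2020291)·h_6 from 20810/7301*x_2**2 - 440280/7301*x_2 + 1428160/7301 → -523431700/7614943*x_2 + 2093726800/7614943
  leading term x_2: no divisor's leading term divides it; move -523431700/7614943*x_2 to the remainder.
  leading term 1: no divisor's leading term divides it; move 2093726800/7614943 to the remainder.
  remainder -523431700/7614943*x_2 + 2093726800/7614943 ≠ 0; add h_7 = -523431700/7614943*x_2 + 2093726800/7614943 to the basis.

The other S-polynomials (S(f_2,f_3), S(f_1,h_4), S(f_2,h_4), S(f_3,h_4), S(f_1,h_5), S(f_2,h_5), S(f_3,h_5), S(f_1,h_6), S(f_2,h_6), S(f_3,h_6), S(h_5,h_6), S(f_1,h_7), S(f_2,h_7), S(f_3,h_7), S(h_4,h_7), S(h_5,h_7), S(h_6,h_7)) all reduce to 0 modulo the current basis, so we have a Gröbner basis.
Inter-reduce: drop elements whose leading term is divisible by another's, tail-reduce, and make monic.
Reduced Gröbner basis: {x_1 + 3, x_2 - 4}.

Since the basis is lex-ordered, x_2 - 4 is univariate in x_2. Its roots are {4}. Back-substituting each root into the other basis elements fixes the other coordinates.
  x_2 = 4: the earlier basis element becomes x_1 + 3 = 0, giving x_1 = -3 — point (-3, 4).
Check: every point annihilates each of the original generators.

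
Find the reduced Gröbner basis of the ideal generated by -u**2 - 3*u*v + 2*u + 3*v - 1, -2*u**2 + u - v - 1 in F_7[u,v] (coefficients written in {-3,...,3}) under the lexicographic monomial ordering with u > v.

f_1 = -u**2 - 3*u*v + 2*u + 3*v - 1, LT = u**2.
f_2 = -2*u**2 + u - v - 1, LT = u**2.

S(f_1,f_2): lcm = u**2. S = 3*u*v + 2*u - 3.
  leading term u*v: no divisor's leading term divides it; move 3*u*v to the remainder.
  leading term u: no divisor's leading term divides it; move 2*u to the remainder.
  leading term 1: no divisor's leading term divides it; move -3 to the remainder.
  remainder 3*u*v + 2*u - 3 ≠ 0; add g_3 = 3*u*v + 2*u - 3 to the basis.

S(f_1,g_3): lcm = u**2*v. S = -3*u**2 + 3*u*v**2 - 2*u*v + u - 3*v**2 + v.
  leading term u**2: subtract (3)·f_1 from -3*u**2 + 3*u*v**2 - 2*u*v + u - 3*v**2 + v → 3*u*v**2 + 2*u - 3*v**2 - v + 3
  leading term u*v**2: subtract (v)·g_3 from 3*u*v**2 + 2*u - 3*v**2 - v + 3 → -2*u*v + 2*u - 3*v**2 + 2*v + 3
  leading term u*v: subtract (-3)·g_3 from -2*u*v + 2*u - 3*v**2 + 2*v + 3 → u - 3*v**2 + 2*v + 1
  leading term u: no divisor's leading term divides it; move u to the remainder.
  leading term v**2: no divisor's leading term divides it; move -3*v**2 to the remainder.
  leading term v: no divisor's leading term divides it; move 2*v to the remainder.
  leading term 1: no divisor's leading term divides it; move 1 to the remainder.
  remainder u - 3*v**2 + 2*v + 1 ≠ 0; add g_4 = u - 3*v**2 + 2*v + 1 to the basis.

S(f_2,g_3): lcm = u**2*v. S = -3*u**2 + 3*u*v + u - 3*v**2 - 3*v.
  leading term u**2: subtract (3)·f_1 from -3*u**2 + 3*u*v + u - 3*v**2 - 3*v → -2*u*v + 2*u - 3*v**2 + 2*v + 3
  leading term u*v: subtract (-3)·g_3 from -2*u*v + 2*u - 3*v**2 + 2*v + 3 → u - 3*v**2 + 2*v + 1
  leading term u: subtract (1)·g_4 from u - 3*v**2 + 2*v + 1 → 0
  remainder 0.

S(f_1,g_4): lcm = u**2. S = 3*u*v**2 + u*v - 3*u - 3*v + 1.
  leading term u*v**2: subtract (v)·g_3 from 3*u*v**2 + u*v - 3*u - 3*v + 1 → -u*v - 3*u + 1
  leading term u*v: subtract (2)·g_3 from -u*v - 3*u + 1 → 0
  remainder 0.

S(f_2,g_4): lcm = u**2. S = 3*u*v**2 - 2*u*v + 2*u - 3*v - 3.
  leading term u*v**2: subtract (v)·g_3 from 3*u*v**2 - 2*u*v + 2*u - 3*v - 3 → 3*u*v + 2*u - 3
  leading term u*v: subtract (1)·g_3 from 3*u*v + 2*u - 3 → 0
  remainder 0.

S(g_3,g_4): lcm = u*v. S = 3*u + 3*v**3 - 2*v**2 - v - 1.
  leading term u: subtract (3)·g_4 from 3*u + 3*v**3 - 2*v**2 - v - 1 → 3*v**3 + 3
  leading term v**3: no divisor's leading term divides it; move 3*v**3 to the remainder.
  leading term 1: no divisor's leading term divides it; move 3 to the remainder.
  remainder 3*v**3 + 3 ≠ 0; add g_5 = 3*v**3 + 3 to the basis.

S(f_1,g_5): leading monomials are coprime, so the S-polynomial reduces to 0 (Buchberger's first criterion).
S(f_2,g_5): leading monomials are coprime, so the S-polynomial reduces to 0 (Buchberger's first criterion).
S(g_3,g_5): lcm = u*v**3. S = 3*u*v**2 - u - v**2.
  leading term u*v**2: subtract (v)·g_3 from 3*u*v**2 - u - v**2 → -2*u*v - u - v**2 + 3*v
  leading term u*v: subtract (-3)·g_3 from -2*u*v - u - v**2 + 3*v → -2*u - v**2 + 3*v - 2
  leading term u: subtract (-2)·g_4 from -2*u - v**2 + 3*v - 2 → 0
  remainder 0.

S(g_4,g_5): leading monomials are coprime, so the S-polynomial reduces to 0 (Buchberger's first criterion).
Every S-polynomial of the final basis reduces to 0, so we have a Gröbner basis.
Inter-reduce: drop elements whose leading term is divisible by another's, tail-reduce, and make monic.

G = {u - 3*v**2 + 2*v + 1, v**3 + 1}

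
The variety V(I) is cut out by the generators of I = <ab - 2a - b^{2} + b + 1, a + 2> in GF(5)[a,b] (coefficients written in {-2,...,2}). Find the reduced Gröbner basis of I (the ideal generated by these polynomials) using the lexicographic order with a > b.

f_1 = ab - 2a - b^{2} + b + 1, LT = ab.
f_2 = a + 2, LT = a.

S(f_1,f_2): lcm = ab. S = -2a - b^{2} - b + 1.
  leading term a: subtract (-2)·f_2 from -2a - b^{2} - b + 1 → -b^{2} - b
  leading term b^{2}: no divisor's leading term divides it; move -b^{2} to the remainder.
  leading term b: no divisor's leading term divides it; move -b to the remainder.
  remainder -b^{2} - b ≠ 0; add g_3 = -b^{2} - b to the basis.

The other S-polynomials (S(f_1,g_3), S(f_2,g_3)) all reduce to 0 modulo the current basis, so we have a Gröbner basis.
Inter-reduce: drop elements whose leading term is divisible by another's, tail-reduce, and make monic.

G = {a + 2, b^{2} + b}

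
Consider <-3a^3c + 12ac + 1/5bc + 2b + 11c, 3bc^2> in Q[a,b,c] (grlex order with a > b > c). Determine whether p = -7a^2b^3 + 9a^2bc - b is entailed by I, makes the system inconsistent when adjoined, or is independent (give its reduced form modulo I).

-7a^2b^3 + 9a^2bc - b is independent of I; its normal form modulo I is 9a^2bc - b.

First compute the reduced Gröbner basis of I by Buchberger's algorithm.
f_1 = -3a^3c + 12ac + 1/5bc + 2b + 11c, LT = a^3c.
f_2 = 3bc^2, LT = bc^2.

S(f_1,f_2): lcm = a^3bc^2. S = -4abc^2 - 1/15b^2c^2 - 2/3b^2c - 11/3bc^2.
  leading term abc^2: subtract (-4/3a)·f_2 from -4abc^2 - 1/15b^2c^2 - 2/3b^2c - 11/3bc^2 → -1/15b^2c^2 - 2/3b^2c - 11/3bc^2
  leading term b^2c^2: subtract (-1/45b)·f_2 from -1/15b^2c^2 - 2/3b^2c - 11/3bc^2 → -2/3b^2c - 11/3bc^2
  leading term b^2c: no divisor's leading term divides it; move -2/3b^2c to the remainder.
  leading term bc^2: subtract (-11/9)·f_2 from -11/3bc^2 → 0
  remainder -2/3b^2c ≠ 0; add h_3 = -2/3b^2c to the basis.

S(f_1,h_3): lcm = a^3b^2c. S = -4ab^2c - 1/15b^3c - 2/3b^3 - 11/3b^2c.
  leading term ab^2c: subtract (6a)·h_3 from -4ab^2c - 1/15b^3c - 2/3b^3 - 11/3b^2c → -1/15b^3c - 2/3b^3 - 11/3b^2c
  leading term b^3c: subtract (1/10b)·h_3 from -1/15b^3c - 2/3b^3 - 11/3b^2c → -2/3b^3 - 11/3b^2c
  leading term b^3: no divisor's leading term divides it; move -2/3b^3 to the remainder.
  leading term b^2c: subtract (11/2)·h_3 from -11/3b^2c → 0
  remainder -2/3b^3 ≠ 0; add h_4 = -2/3b^3 to the basis.

The other S-polynomials (S(f_2,h_3), S(f_1,h_4), S(f_2,h_4), S(h_3,h_4)) all reduce to 0 modulo the current basis, so we have a Gröbner basis.
Inter-reduce: drop elements whose leading term is divisible by another's, tail-reduce, and make monic.
Reduced Gröbner basis: {a^3c - 4ac - 1/15bc - 2/3b - 11/3c, b^3, b^2c, bc^2}.
Label its elements g_1 = a^3c - 4ac - 1/15bc - 2/3b - 11/3c, g_2 = b^3, g_3 = b^2c, g_4 = bc^2.

Reduce p = -7a^2b^3 + 9a^2bc - b modulo G:
  leading term a^2b^3: subtract (-7a^2)·g_2 from -7a^2b^3 + 9a^2bc - b → 9a^2bc - b
  leading term a^2bc: no divisor's leading term divides it; move 9a^2bc to the remainder.
  leading term b: no divisor's leading term divides it; move -b to the remainder.
  normal form = 9a^2bc - b.
The normal form is nonzero, so p ∉ I. Since p minus its normal form lies in I, I + (p) = I + (r) where r = 9a^2bc - b; decide whether this ideal is the whole ring.
Run Buchberger on G together with r (pairs among the g_i already reduce to 0 since G is a Gröbner basis):
g_1 = a^3c - 4ac - 1/15bc - 2/3b - 11/3c, LT = a^3c.
g_2 = b^3, LT = b^3.
g_3 = b^2c, LT = b^2c.
g_4 = bc^2, LT = bc^2.
r = 9a^2bc - b, LT = a^2bc.

S(g_1,r): lcm = a^3bc. S = -4abc - 1/15b^2c + 1/9ab - 2/3b^2 - 11/3bc.
  leading term abc: no divisor's leading term divides it; move -4abc to the remainder.
  leading term b^2c: subtract (-1/15)·g_3 from -1/15b^2c + 1/9ab - 2/3b^2 - 11/3bc → 1/9ab - 2/3b^2 - 11/3bc
  leading term ab: no divisor's leading term divides it; move 1/9ab to the remainder.
  leading term b^2: no divisor's leading term divides it; move -2/3b^2 to the remainder.
  leading term bc: no divisor's leading term divides it; move -11/3bc to the remainder.
  remainder -4abc + 1/9ab - 2/3b^2 - 11/3bc ≠ 0; add m_6 = -4abc + 1/9ab - 2/3b^2 - 11/3bc to the basis.

S(g_3,r): lcm = a^2b^2c. S = 1/9b^2.
  leading term b^2: no divisor's leading term divides it; move 1/9b^2 to the remainder.
  remainder 1/9b^2 ≠ 0; add m_7 = 1/9b^2 to the basis.

S(g_4,r): lcm = a^2bc^2. S = 1/9bc.
  leading term bc: no divisor's leading term divides it; move 1/9bc to the remainder.
  remainder 1/9bc ≠ 0; add m_8 = 1/9bc to the basis.

S(g_1,m_6): lcm = a^3bc. S = 1/36a^3b - 1/6a^2b^2 - 11/12a^2bc - 4abc - 1/15b^2c - 2/3b^2 - 11/3bc.
  leading term a^3b: no divisor's leading term divides it; move 1/36a^3b to the remainder.
  leading term a^2b^2: subtract (-3/2a^2)·m_7 from -1/6a^2b^2 - 11/12a^2bc - 4abc - 1/15b^2c - 2/3b^2 - 11/3bc → -11/12a^2bc - 4abc - 1/15b^2c - 2/3b^2 - 11/3bc
  leading term a^2bc: subtract (-11/108)·r from -11/12a^2bc - 4abc - 1/15b^2c - 2/3b^2 - 11/3bc → -4abc - 1/15b^2c - 2/3b^2 - 11/3bc - 11/108b
  leading term abc: subtract (1)·m_6 from -4abc - 1/15b^2c - 2/3b^2 - 11/3bc - 11/108b → -1/15b^2c - 1/9ab - 11/108b
  leading term b^2c: subtract (-1/15)·g_3 from -1/15b^2c - 1/9ab - 11/108b → -1/9ab - 11/108b
  leading term ab: no divisor's leading term divides it; move -1/9ab to the remainder.
  leading term b: no divisor's leading term divides it; move -11/108b to the remainder.
  remainder 1/36a^3b - 1/9ab - 11/108b ≠ 0; add m_9 = 1/36a^3b - 1/9ab - 11/108b to the basis.

S(g_4,m_6): lcm = abc^2. S = 1/36abc - 1/6b^2c - 11/12bc^2.
  leading term abc: subtract (-1/144)·m_6 from 1/36abc - 1/6b^2c - 11/12bc^2 → -1/6b^2c - 11/12bc^2 + 1/1296ab - 1/216b^2 - 11/432bc
  leading term b^2c: subtract (-1/6)·g_3 from -1/6b^2c - 11/12bc^2 + 1/1296ab - 1/216b^2 - 11/432bc → -11/12bc^2 + 1/1296ab - 1/216b^2 - 11/432bc
  leading term bc^2: subtract (-11/12)·g_4 from -11/12bc^2 + 1/1296ab - 1/216b^2 - 11/432bc → 1/1296ab - 1/216b^2 - 11/432bc
  leading term ab: no divisor's leading term divides it; move 1/1296ab to the remainder.
  leading term b^2: subtract (-1/24)·m_7 from -1/216b^2 - 11/432bc → -11/432bc
  leading term bc: subtract (-11/48)·m_8 from -11/432bc → 0
  remainder 1/1296ab ≠ 0; add m_10 = 1/1296ab to the basis.

S(r,m_6): lcm = a^2bc. S = 1/36a^2b - 1/6ab^2 - 11/12abc - 1/9b.
  leading term a^2b: subtract (36a)·m_10 from 1/36a^2b - 1/6ab^2 - 11/12abc - 1/9b → -1/6ab^2 - 11/12abc - 1/9b
  leading term ab^2: subtract (-3/2a)·m_7 from -1/6ab^2 - 11/12abc - 1/9b → -11/12abc - 1/9b
  leading term abc: subtract (11/48)·m_6 from -11/12abc - 1/9b → -11/432ab + 11/72b^2 + 121/144bc - 1/9b
  leading term ab: subtract (-33)·m_10 from -11/432ab + 11/72b^2 + 121/144bc - 1/9b → 11/72b^2 + 121/144bc - 1/9b
  leading term b^2: subtract (11/8)·m_7 from 11/72b^2 + 121/144bc - 1/9b → 121/144bc - 1/9b
  leading term bc: subtract (121/16)·m_8 from 121/144bc - 1/9b → -1/9b
  leading term b: no divisor's leading term divides it; move -1/9b to the remainder.
  remainder -1/9b ≠ 0; add m_11 = -1/9b to the basis.

The other S-polynomials (S(g_1,g_2), S(g_1,g_3), S(g_1,g_4), S(g_2,g_3), S(g_2,g_4), S(g_2,r), S(g_3,g_4), S(g_2,m_6), S(g_3,m_6), S(g_1,m_7), S(g_2,m_7), S(g_3,m_7), S(g_4,m_7), S(r,m_7), S(m_6,m_7), S(g_1,m_8), S(g_2,m_8), S(g_3,m_8), S(g_4,m_8), S(r,m_8), S(m_6,m_8), S(m_7,m_8), S(g_1,m_9), S(g_2,m_9), S(g_3,m_9), S(g_4,m_9), S(r,m_9), S(m_6,m_9), S(m_7,m_9), S(m_8,m_9), S(g_1,m_10), S(g_2,m_10), S(g_3,m_10), S(g_4,m_10), S(r,m_10), S(m_6,m_10), S(m_7,m_10), S(m_8,m_10), S(m_9,m_10), S(g_1,m_11), S(g_2,m_11), S(g_3,m_11), S(g_4,m_11), S(r,m_11), S(m_6,m_11), S(m_7,m_11), S(m_8,m_11), S(m_9,m_11), S(m_10,m_11)) all reduce to 0 modulo the current basis, so we have a Gröbner basis.
Inter-reduce: drop elements whose leading term is divisible by another's, tail-reduce, and make monic.
Reduced Gröbner basis: {a^3c - 4ac - 11/3c, b}.
The reduced Gröbner basis of I + (p) is {a^3c - 4ac - 11/3c, b} ≠ {1}, a proper ideal, so the enlarged system stays consistent: p is independent of I, with normal form 9a^2bc - b.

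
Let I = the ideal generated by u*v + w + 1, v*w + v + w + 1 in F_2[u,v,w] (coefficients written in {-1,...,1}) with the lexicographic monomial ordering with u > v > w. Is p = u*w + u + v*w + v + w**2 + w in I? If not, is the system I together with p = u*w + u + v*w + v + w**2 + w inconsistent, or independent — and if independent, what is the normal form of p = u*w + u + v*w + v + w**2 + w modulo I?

u*w + u + v*w + v + w**2 + w lies in I (it reduces to 0).

First compute the reduced Gröbner basis of I by Buchberger's algorithm.
f_1 = u*v + w + 1, LT = u*v.
f_2 = v*w + v + w + 1, LT = v*w.

S(f_1,f_2): lcm = u*v*w. S = u*v + u*w + u + w**2 + w.
  leading term u*v: subtract (1)·f_1 from u*v + u*w + u + w**2 + w → u*w + u + w**2 + 1
  leading term u*w: no divisor's leading term divides it; move u*w to the remainder.
  leading term u: no divisor's leading term divides it; move u to the remainder.
  leading term w**2: no divisor's leading term divides it; move w**2 to the remainder.
  leading term 1: no divisor's leading term divides it; move 1 to the remainder.
  remainder u*w + u + w**2 + 1 ≠ 0; add h_3 = u*w + u + w**2 + 1 to the basis.

The other S-polynomials (S(f_1,h_3), S(f_2,h_3)) all reduce to 0 modulo the current basis, so we have a Gröbner basis.
Inter-reduce: drop elements whose leading term is divisible by another's, tail-reduce, and make monic.
Reduced Gröbner basis: {u*v + w + 1, u*w + u + w**2 + 1, v*w + v + w + 1}.
Label its elements g_1 = u*v + w + 1, g_2 = u*w + u + w**2 + 1, g_3 = v*w + v + w + 1.

Reduce p = u*w + u + v*w + v + w**2 + w modulo G:
  leading term u*w: subtract (1)·g_2 from u*w + u + v*w + v + w**2 + w → v*w + v + w + 1
  leading term v*w: subtract (1)·g_3 from v*w + v + w + 1 → 0
  normal form = 0.
Since the normal form is 0, p ∈ I.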